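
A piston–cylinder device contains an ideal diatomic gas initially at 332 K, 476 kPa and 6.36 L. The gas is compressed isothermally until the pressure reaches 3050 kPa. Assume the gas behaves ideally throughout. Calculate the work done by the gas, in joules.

n = P₁V₁/(RT₁) = 476×6.36/(8.314×332) = 1.10 mol.
Isothermal: T stays 332 K; PV = const ⇒ V₂ = 0.993 L, P₂ = 3050 kPa.
W = nRT ln(V₂/V₁) = 1.10×8.314×332×ln(0.156) = -5620 J.

-5620 J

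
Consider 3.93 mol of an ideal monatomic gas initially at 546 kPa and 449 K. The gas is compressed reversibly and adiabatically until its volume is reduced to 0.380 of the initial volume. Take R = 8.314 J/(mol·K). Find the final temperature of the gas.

856 K

V₁ = nRT₁/P₁ = 3.93×8.314×449/546 = 26.9 L.
Adiabatic: TV^(γ−1) = const ⇒ T₂ = 449×(2.63)^0.667 = 856 K; PV^γ = const ⇒ P₂ = 2740 kPa.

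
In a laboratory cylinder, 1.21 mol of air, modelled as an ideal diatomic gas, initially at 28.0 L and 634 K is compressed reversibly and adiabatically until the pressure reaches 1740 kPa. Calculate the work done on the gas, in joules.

12600 J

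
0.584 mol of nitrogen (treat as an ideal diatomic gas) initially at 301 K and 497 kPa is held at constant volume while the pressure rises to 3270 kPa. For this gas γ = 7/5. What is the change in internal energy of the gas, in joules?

20400 J

V₁ = nRT₁/P₁ = 0.584×8.314×301/497 = 2.94 L.
Isochoric: V stays 2.94 L; P/T = const ⇒ T₂ = 1980 K, P₂ = 3270 kPa.
For an ideal gas ΔU = nCvΔT with Cv = (5/2)R = 20.8 J/(mol·K).
ΔU = 0.584×20.8×(1980−301) = 20400 J.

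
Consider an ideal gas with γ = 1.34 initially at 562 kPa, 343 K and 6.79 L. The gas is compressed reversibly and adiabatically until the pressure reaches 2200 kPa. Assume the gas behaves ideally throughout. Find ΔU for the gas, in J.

4640 J

n = P₁V₁/(RT₁) = 562×6.79/(8.314×343) = 1.34 mol.
Adiabatic: T₂/T₁ = (P₂/P₁)^((γ−1)/γ) ⇒ T₂ = 343×(3.91)^0.254 = 485 K; V₂ = 2.45 L.
For an ideal gas ΔU = nCvΔT with Cv = R/(γ−1) = 24.5 J/(mol·K).
ΔU = 1.34×24.5×(485−343) = 4640 J.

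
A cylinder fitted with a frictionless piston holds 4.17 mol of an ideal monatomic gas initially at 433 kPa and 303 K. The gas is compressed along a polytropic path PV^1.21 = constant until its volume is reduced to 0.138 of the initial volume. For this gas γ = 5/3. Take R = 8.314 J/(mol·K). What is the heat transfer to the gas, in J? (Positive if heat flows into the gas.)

-17700 J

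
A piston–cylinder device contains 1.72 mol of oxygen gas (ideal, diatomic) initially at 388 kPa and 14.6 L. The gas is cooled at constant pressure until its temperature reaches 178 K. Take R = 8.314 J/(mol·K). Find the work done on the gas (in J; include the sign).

3120 J

T₁ = P₁V₁/(nR) = 388×14.6/(1.72×8.314) = 396 K.
Isobaric: P stays 388 kPa; V/T = const ⇒ T₂ = 178 K, V₂ = 6.56 L.
W = PΔV = 388×(6.56−14.6) kPa·L = -3120 J.
Work done on the gas = −W_by = 3120 J.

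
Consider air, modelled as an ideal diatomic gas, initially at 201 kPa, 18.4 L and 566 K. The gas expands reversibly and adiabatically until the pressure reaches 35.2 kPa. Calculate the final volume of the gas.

63.9 L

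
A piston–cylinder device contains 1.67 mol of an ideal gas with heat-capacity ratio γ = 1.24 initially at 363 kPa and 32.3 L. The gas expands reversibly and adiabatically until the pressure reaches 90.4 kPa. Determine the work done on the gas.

-11500 J

T₁ = P₁V₁/(nR) = 363×32.3/(1.67×8.314) = 844 K.
Adiabatic: T₂/T₁ = (P₂/P₁)^((γ−1)/γ) ⇒ T₂ = 844×(0.249)^0.194 = 645 K; V₂ = 99.1 L.
ΔU = nCvΔT = 1.67×34.6×(645−844) = -11500 J.
Q = 0 for an adiabatic process, so W = −ΔU = 11500 J.
Work done on the gas = −W_by = -11500 J.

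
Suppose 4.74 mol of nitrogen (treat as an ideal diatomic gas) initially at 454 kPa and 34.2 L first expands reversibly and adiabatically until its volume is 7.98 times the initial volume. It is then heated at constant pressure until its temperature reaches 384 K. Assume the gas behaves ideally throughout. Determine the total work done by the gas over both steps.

30300 J

T₁ = P₁V₁/(nR) = 454×34.2/(4.74×8.314) = 394 K.
Step 1 — Adiabatic: TV^(γ−1) = const ⇒ T₂ = 394×(0.125)^0.400 = 172 K; PV^γ = const ⇒ P₂ = 24.8 kPa.
ΔU = nCvΔT = 4.74×20.8×(172−394) = -21900 J.
Q = 0 for an adiabatic process, so W = −ΔU = 21900 J.
State after step 1: P = 24.8 kPa, V = 273 L, T = 172 K.
Step 2 — Isobaric: P stays 24.8 kPa; V/T = const ⇒ T₂ = 384 K, V₂ = 610 L.
W = PΔV = 24.8×(610−273) kPa·L = 8370 J.
ΔU = nCvΔT = 4.74×20.8×(384−172) = 20900 J.
Q = ΔU + W = nCpΔT = 29300 J.
Net over both steps: W = 30300 J, Q = 29300 J, ΔU = -985 J.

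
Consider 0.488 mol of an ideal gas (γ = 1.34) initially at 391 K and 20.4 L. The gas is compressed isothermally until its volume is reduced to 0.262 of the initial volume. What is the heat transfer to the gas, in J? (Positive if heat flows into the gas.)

-2120 J

P₁ = nRT₁/V₁ = 0.488×8.314×391/20.4 = 77.8 kPa.
Isothermal: T stays 391 K; PV = const ⇒ V₂ = 5.34 L, P₂ = 297 kPa.
ΔU = 0 (ideal gas, T constant).
W = nRT ln(V₂/V₁) = 0.488×8.314×391×ln(0.262) = -2120 J.
Q = ΔU + W = -2120 J.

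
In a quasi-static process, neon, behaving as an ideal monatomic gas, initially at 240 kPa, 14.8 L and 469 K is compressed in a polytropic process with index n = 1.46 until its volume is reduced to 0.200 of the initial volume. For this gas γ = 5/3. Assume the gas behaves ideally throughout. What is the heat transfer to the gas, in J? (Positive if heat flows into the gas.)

-2630 J

n = P₁V₁/(RT₁) = 240×14.8/(8.314×469) = 0.911 mol.
Polytropic n=1.46: T₂ = T₁(V₁/V₂)^(n−1) = 469×(5.00)^0.46 = 983 K; P₂ = P₁(V₁/V₂)^n = 2520 kPa.
W = (P₁V₁−P₂V₂)/(n−1) = (240×14.8−2520×2.96)/0.46 = -8470 J.
ΔU = nCvΔT = 0.911×12.5×(983−469) = 5840 J.
Q = ΔU + W = -2630 J.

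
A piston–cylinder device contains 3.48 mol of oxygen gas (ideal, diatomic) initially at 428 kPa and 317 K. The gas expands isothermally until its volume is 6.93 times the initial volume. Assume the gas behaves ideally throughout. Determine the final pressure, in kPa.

V₁ = nRT₁/P₁ = 3.48×8.314×317/428 = 21.4 L.
Isothermal: T stays 317 K; PV = const ⇒ V₂ = 149 L, P₂ = 61.8 kPa.

61.8 kPa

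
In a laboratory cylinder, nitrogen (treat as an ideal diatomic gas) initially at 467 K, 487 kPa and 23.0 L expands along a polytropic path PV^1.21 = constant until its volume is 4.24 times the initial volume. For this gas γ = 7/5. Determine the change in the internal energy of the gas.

-7330 J

n = P₁V₁/(RT₁) = 487×23.0/(8.314×467) = 2.88 mol.
Polytropic n=1.21: T₂ = T₁(V₁/V₂)^(n−1) = 467×(0.236)^0.21 = 345 K; P₂ = P₁(V₁/V₂)^n = 84.8 kPa.
For an ideal gas ΔU = nCvΔT with Cv = (5/2)R = 20.8 J/(mol·K).
ΔU = 2.88×20.8×(345−467) = -7330 J.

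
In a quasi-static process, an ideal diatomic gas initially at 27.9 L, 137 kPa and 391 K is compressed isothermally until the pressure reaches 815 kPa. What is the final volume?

4.69 L

Isothermal: T stays 391 K; PV = const ⇒ V₂ = 4.69 L, P₂ = 815 kPa.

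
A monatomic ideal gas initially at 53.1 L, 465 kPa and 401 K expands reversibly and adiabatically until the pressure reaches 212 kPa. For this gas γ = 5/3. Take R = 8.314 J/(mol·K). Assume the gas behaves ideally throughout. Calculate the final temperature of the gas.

Adiabatic: T₂/T₁ = (P₂/P₁)^((γ−1)/γ) ⇒ T₂ = 401×(0.456)^0.400 = 293 K; V₂ = 85.1 L.

293 K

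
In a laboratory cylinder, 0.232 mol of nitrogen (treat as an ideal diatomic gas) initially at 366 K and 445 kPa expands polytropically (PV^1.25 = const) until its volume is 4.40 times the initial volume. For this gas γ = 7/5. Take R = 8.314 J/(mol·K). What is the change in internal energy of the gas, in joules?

V₁ = nRT₁/P₁ = 0.232×8.314×366/445 = 1.59 L.
Polytropic n=1.25: T₂ = T₁(V₁/V₂)^(n−1) = 366×(0.227)^0.25 = 253 K; P₂ = P₁(V₁/V₂)^n = 69.8 kPa.
For an ideal gas ΔU = nCvΔT with Cv = (5/2)R = 20.8 J/(mol·K).
ΔU = 0.232×20.8×(253−366) = -546 J.

-546 J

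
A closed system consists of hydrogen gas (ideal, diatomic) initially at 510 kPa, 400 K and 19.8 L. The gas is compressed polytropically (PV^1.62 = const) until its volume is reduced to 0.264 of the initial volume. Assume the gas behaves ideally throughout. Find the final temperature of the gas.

913 K

Polytropic n=1.62: T₂ = T₁(V₁/V₂)^(n−1) = 400×(3.79)^0.62 = 913 K; P₂ = P₁(V₁/V₂)^n = 4410 kPa.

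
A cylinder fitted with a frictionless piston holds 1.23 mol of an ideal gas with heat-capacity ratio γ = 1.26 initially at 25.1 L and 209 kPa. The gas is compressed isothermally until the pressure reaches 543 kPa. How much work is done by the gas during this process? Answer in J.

-5010 J

T₁ = P₁V₁/(nR) = 209×25.1/(1.23×8.314) = 513 K.
Isothermal: T stays 513 K; PV = const ⇒ V₂ = 9.66 L, P₂ = 543 kPa.
W = nRT ln(V₂/V₁) = 1.23×8.314×513×ln(0.385) = -5010 J.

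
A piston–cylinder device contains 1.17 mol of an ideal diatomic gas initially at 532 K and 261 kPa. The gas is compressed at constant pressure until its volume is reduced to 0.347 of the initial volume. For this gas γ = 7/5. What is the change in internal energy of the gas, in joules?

-8450 J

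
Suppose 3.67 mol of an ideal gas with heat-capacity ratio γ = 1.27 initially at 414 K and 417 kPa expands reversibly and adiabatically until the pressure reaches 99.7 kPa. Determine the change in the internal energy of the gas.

V₁ = nRT₁/P₁ = 3.67×8.314×414/417 = 30.3 L.
Adiabatic: T₂/T₁ = (P₂/P₁)^((γ−1)/γ) ⇒ T₂ = 414×(0.239)^0.213 = 305 K; V₂ = 93.5 L.
For an ideal gas ΔU = nCvΔT with Cv = R/(γ−1) = 30.8 J/(mol·K).
ΔU = 3.67×30.8×(305−414) = -12300 J.

-12300 J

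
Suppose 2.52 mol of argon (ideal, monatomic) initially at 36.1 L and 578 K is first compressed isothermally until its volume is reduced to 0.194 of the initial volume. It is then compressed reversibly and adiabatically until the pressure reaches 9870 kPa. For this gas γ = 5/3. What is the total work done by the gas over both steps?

P₁ = nRT₁/V₁ = 2.52×8.314×578/36.1 = 335 kPa.
Step 1 — Isothermal: T stays 578 K; PV = const ⇒ V₂ = 7.00 L, P₂ = 1730 kPa.
ΔU = 0 (ideal gas, T constant).
W = nRT ln(V₂/V₁) = 2.52×8.314×578×ln(0.194) = -19900 J.
Q = ΔU + W = -19900 J.
State after step 1: P = 1730 kPa, V = 7.00 L, T = 578 K.
Step 2 — Adiabatic: T₂/T₁ = (P₂/P₁)^((γ−1)/γ) ⇒ T₂ = 578×(5.71)^0.400 = 1160 K; V₂ = 2.46 L.
ΔU = nCvΔT = 2.52×12.5×(1160−578) = 18300 J.
Q = 0 for an adiabatic process, so W = −ΔU = -18300 J.
Net over both steps: W = -38200 J, Q = -19900 J, ΔU = 18300 J.

-38200 J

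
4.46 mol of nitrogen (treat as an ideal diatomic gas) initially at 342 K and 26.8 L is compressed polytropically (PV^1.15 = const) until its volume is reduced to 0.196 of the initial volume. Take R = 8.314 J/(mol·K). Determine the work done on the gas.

P₁ = nRT₁/V₁ = 4.46×8.314×342/26.8 = 473 kPa.
Polytropic n=1.15: T₂ = T₁(V₁/V₂)^(n−1) = 342×(5.10)^0.15 = 437 K; P₂ = P₁(V₁/V₂)^n = 3080 kPa.
W = (P₁V₁−P₂V₂)/(n−1) = (473×26.8−3080×5.25)/0.15 = -23400 J.
Work done on the gas = −W_by = 23400 J.

23400 J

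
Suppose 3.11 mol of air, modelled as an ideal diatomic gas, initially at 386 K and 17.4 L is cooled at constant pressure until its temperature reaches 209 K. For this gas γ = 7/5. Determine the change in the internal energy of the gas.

-11400 J

P₁ = nRT₁/V₁ = 3.11×8.314×386/17.4 = 574 kPa.
Isobaric: P stays 574 kPa; V/T = const ⇒ T₂ = 209 K, V₂ = 9.42 L.
For an ideal gas ΔU = nCvΔT with Cv = (5/2)R = 20.8 J/(mol·K).
ΔU = 3.11×20.8×(209−386) = -11400 J.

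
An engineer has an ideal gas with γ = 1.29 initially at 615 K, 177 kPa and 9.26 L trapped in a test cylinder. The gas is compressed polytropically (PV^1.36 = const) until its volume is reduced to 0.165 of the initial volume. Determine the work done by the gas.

-4160 J

n = P₁V₁/(RT₁) = 177×9.26/(8.314×615) = 0.321 mol.
Polytropic n=1.36: T₂ = T₁(V₁/V₂)^(n−1) = 615×(6.06)^0.36 = 1180 K; P₂ = P₁(V₁/V₂)^n = 2050 kPa.
W = (P₁V₁−P₂V₂)/(n−1) = (177×9.26−2050×1.53)/0.36 = -4160 J.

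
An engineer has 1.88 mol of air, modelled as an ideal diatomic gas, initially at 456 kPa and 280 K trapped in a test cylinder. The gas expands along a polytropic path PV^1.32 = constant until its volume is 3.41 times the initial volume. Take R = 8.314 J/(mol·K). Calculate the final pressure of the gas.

V₁ = nRT₁/P₁ = 1.88×8.314×280/456 = 9.60 L.
Polytropic n=1.32: T₂ = T₁(V₁/V₂)^(n−1) = 280×(0.293)^0.32 = 189 K; P₂ = P₁(V₁/V₂)^n = 90.3 kPa.

90.3 kPa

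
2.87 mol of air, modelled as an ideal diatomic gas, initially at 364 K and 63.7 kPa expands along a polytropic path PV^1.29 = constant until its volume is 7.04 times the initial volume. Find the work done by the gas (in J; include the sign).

V₁ = nRT₁/P₁ = 2.87×8.314×364/63.7 = 136 L.
Polytropic n=1.29: T₂ = T₁(V₁/V₂)^(n−1) = 364×(0.142)^0.29 = 207 K; P₂ = P₁(V₁/V₂)^n = 5.14 kPa.
W = (P₁V₁−P₂V₂)/(n−1) = (63.7×136−5.14×960)/0.29 = 12900 J.

12900 J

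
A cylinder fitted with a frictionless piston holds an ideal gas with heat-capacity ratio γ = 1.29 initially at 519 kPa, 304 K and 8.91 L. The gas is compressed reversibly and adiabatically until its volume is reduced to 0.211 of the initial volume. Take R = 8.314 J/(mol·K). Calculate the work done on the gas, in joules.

9090 J

n = P₁V₁/(RT₁) = 519×8.91/(8.314×304) = 1.83 mol.
Adiabatic: TV^(γ−1) = const ⇒ T₂ = 304×(4.74)^0.290 = 477 K; PV^γ = const ⇒ P₂ = 3860 kPa.
ΔU = nCvΔT = 1.83×28.7×(477−304) = 9090 J.
Q = 0 for an adiabatic process, so W = −ΔU = -9090 J.
Work done on the gas = −W_by = 9090 J.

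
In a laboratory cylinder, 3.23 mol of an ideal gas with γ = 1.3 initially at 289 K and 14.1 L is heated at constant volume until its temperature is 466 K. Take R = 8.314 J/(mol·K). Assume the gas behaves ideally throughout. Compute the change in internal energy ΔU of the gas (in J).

P₁ = nRT₁/V₁ = 3.23×8.314×289/14.1 = 550 kPa.
Isochoric: V stays 14.1 L; P/T = const ⇒ T₂ = 466 K, P₂ = 888 kPa.
For an ideal gas ΔU = nCvΔT with Cv = R/(γ−1) = 27.7 J/(mol·K).
ΔU = 3.23×27.7×(466−289) = 15800 J.

15800 J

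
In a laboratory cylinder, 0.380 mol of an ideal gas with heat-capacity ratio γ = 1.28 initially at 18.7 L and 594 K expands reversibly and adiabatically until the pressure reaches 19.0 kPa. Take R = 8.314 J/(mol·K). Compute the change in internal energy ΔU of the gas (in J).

P₁ = nRT₁/V₁ = 0.380×8.314×594/18.7 = 100 kPa.
Adiabatic: T₂/T₁ = (P₂/P₁)^((γ−1)/γ) ⇒ T₂ = 594×(0.189)^0.219 = 413 K; V₂ = 68.6 L.
For an ideal gas ΔU = nCvΔT with Cv = R/(γ−1) = 29.7 J/(mol·K).
ΔU = 0.380×29.7×(413−594) = -2050 J.

-2050 J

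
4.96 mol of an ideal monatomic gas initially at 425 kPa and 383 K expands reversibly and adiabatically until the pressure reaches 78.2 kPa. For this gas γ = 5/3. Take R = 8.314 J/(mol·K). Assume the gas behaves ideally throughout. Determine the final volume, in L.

103 L

V₁ = nRT₁/P₁ = 4.96×8.314×383/425 = 37.2 L.
Adiabatic: T₂/T₁ = (P₂/P₁)^((γ−1)/γ) ⇒ T₂ = 383×(0.184)^0.400 = 195 K; V₂ = 103 L.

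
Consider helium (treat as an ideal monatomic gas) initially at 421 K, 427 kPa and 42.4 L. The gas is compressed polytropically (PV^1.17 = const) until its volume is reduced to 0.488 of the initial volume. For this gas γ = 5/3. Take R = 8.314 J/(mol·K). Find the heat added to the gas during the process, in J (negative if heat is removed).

-10300 J

n = P₁V₁/(RT₁) = 427×42.4/(8.314×421) = 5.17 mol.
Polytropic n=1.17: T₂ = T₁(V₁/V₂)^(n−1) = 421×(2.05)^0.17 = 476 K; P₂ = P₁(V₁/V₂)^n = 989 kPa.
W = (P₁V₁−P₂V₂)/(n−1) = (427×42.4−989×20.7)/0.17 = -13800 J.
ΔU = nCvΔT = 5.17×12.5×(476−421) = 3520 J.
Q = ΔU + W = -10300 J.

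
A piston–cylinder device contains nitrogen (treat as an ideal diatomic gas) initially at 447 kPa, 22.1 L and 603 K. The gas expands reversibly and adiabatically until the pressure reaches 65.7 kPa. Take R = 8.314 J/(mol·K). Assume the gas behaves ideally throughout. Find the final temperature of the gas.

349 K

Adiabatic: T₂/T₁ = (P₂/P₁)^((γ−1)/γ) ⇒ T₂ = 603×(0.147)^0.286 = 349 K; V₂ = 86.9 L.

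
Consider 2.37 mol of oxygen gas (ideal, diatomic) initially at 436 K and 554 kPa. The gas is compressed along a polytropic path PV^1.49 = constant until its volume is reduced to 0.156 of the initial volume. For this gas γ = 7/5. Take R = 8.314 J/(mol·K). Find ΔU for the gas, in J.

V₁ = nRT₁/P₁ = 2.37×8.314×436/554 = 15.5 L.
Polytropic n=1.49: T₂ = T₁(V₁/V₂)^(n−1) = 436×(6.41)^0.49 = 1080 K; P₂ = P₁(V₁/V₂)^n = 8830 kPa.
For an ideal gas ΔU = nCvΔT with Cv = (5/2)R = 20.8 J/(mol·K).
ΔU = 2.37×20.8×(1080−436) = 31900 J.

31900 J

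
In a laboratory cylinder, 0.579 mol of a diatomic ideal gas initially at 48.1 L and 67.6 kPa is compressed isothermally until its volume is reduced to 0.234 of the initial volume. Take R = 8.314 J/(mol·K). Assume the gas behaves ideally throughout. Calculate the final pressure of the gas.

289 kPa

T₁ = P₁V₁/(nR) = 67.6×48.1/(0.579×8.314) = 675 K.
Isothermal: T stays 675 K; PV = const ⇒ V₂ = 11.3 L, P₂ = 289 kPa.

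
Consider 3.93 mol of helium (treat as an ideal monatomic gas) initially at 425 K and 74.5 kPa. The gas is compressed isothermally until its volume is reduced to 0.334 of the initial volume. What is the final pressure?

223 kPa

V₁ = nRT₁/P₁ = 3.93×8.314×425/74.5 = 186 L.
Isothermal: T stays 425 K; PV = const ⇒ V₂ = 62.3 L, P₂ = 223 kPa.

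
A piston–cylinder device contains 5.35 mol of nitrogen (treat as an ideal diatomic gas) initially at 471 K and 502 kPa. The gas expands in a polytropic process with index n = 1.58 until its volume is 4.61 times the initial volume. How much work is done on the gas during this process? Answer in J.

-21200 J

V₁ = nRT₁/P₁ = 5.35×8.314×471/502 = 41.7 L.
Polytropic n=1.58: T₂ = T₁(V₁/V₂)^(n−1) = 471×(0.217)^0.58 = 194 K; P₂ = P₁(V₁/V₂)^n = 44.9 kPa.
W = (P₁V₁−P₂V₂)/(n−1) = (502×41.7−44.9×192)/0.58 = 21200 J.
Work done on the gas = −W_by = -21200 J.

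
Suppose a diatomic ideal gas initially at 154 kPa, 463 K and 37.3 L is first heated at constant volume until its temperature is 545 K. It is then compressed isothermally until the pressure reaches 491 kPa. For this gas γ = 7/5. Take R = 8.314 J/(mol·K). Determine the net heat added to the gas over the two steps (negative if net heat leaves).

-4190 J

n = P₁V₁/(RT₁) = 154×37.3/(8.314×463) = 1.49 mol.
Step 1 — Isochoric: V stays 37.3 L; P/T = const ⇒ T₂ = 545 K, P₂ = 181 kPa.
W = 0 (no volume change).
ΔU = nCvΔT = 1.49×20.8×(545−463) = 2540 J.
Q = ΔU = 2540 J.
State after step 1: P = 181 kPa, V = 37.3 L, T = 545 K.
Step 2 — Isothermal: T stays 545 K; PV = const ⇒ V₂ = 13.8 L, P₂ = 491 kPa.
ΔU = 0 (ideal gas, T constant).
W = nRT ln(V₂/V₁) = 1.49×8.314×545×ln(0.369) = -6740 J.
Q = ΔU + W = -6740 J.
Net over both steps: W = -6740 J, Q = -4190 J, ΔU = 2540 J.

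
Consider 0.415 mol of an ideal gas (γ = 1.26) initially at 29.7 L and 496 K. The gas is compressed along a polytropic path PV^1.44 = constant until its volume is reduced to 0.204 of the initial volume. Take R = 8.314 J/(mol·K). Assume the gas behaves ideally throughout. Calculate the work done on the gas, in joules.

3940 J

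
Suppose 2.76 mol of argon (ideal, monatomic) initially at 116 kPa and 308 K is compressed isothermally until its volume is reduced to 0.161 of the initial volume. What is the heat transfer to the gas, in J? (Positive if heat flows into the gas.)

V₁ = nRT₁/P₁ = 2.76×8.314×308/116 = 60.9 L.
Isothermal: T stays 308 K; PV = const ⇒ V₂ = 9.81 L, P₂ = 720 kPa.
ΔU = 0 (ideal gas, T constant).
W = nRT ln(V₂/V₁) = 2.76×8.314×308×ln(0.161) = -12900 J.
Q = ΔU + W = -12900 J.

-12900 J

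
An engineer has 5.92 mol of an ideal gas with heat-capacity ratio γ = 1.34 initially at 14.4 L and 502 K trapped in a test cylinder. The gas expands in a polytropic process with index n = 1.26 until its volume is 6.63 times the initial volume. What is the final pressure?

158 kPa

P₁ = nRT₁/V₁ = 5.92×8.314×502/14.4 = 1720 kPa.
Polytropic n=1.26: T₂ = T₁(V₁/V₂)^(n−1) = 502×(0.151)^0.26 = 307 K; P₂ = P₁(V₁/V₂)^n = 158 kPa.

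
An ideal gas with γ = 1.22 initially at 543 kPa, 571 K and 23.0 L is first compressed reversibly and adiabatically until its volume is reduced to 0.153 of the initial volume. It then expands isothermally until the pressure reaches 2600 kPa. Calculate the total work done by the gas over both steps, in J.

-15400 J

n = P₁V₁/(RT₁) = 543×23.0/(8.314×571) = 2.63 mol.
Step 1 — Adiabatic: TV^(γ−1) = const ⇒ T₂ = 571×(6.54)^0.220 = 863 K; PV^γ = const ⇒ P₂ = 5360 kPa.
ΔU = nCvΔT = 2.63×37.8×(863−571) = 29000 J.
Q = 0 for an adiabatic process, so W = −ΔU = -29000 J.
State after step 1: P = 5360 kPa, V = 3.52 L, T = 863 K.
Step 2 — Isothermal: T stays 863 K; PV = const ⇒ V₂ = 7.26 L, P₂ = 2600 kPa.
ΔU = 0 (ideal gas, T constant).
W = nRT ln(V₂/V₁) = 2.63×8.314×863×ln(2.06) = 13700 J.
Q = ΔU + W = 13700 J.
Net over both steps: W = -15400 J, Q = 13700 J, ΔU = 29000 J.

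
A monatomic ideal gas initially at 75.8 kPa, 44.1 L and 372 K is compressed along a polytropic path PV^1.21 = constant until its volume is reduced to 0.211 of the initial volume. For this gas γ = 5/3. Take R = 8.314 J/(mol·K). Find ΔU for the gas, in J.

n = P₁V₁/(RT₁) = 75.8×44.1/(8.314×372) = 1.08 mol.
Polytropic n=1.21: T₂ = T₁(V₁/V₂)^(n−1) = 372×(4.74)^0.21 = 516 K; P₂ = P₁(V₁/V₂)^n = 498 kPa.
For an ideal gas ΔU = nCvΔT with Cv = (3/2)R = 12.5 J/(mol·K).
ΔU = 1.08×12.5×(516−372) = 1940 J.

1940 J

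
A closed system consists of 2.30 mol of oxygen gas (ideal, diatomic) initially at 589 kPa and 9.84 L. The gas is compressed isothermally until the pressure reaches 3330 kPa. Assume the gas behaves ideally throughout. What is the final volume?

T₁ = P₁V₁/(nR) = 589×9.84/(2.30×8.314) = 303 K.
Isothermal: T stays 303 K; PV = const ⇒ V₂ = 1.74 L, P₂ = 3330 kPa.

1.74 L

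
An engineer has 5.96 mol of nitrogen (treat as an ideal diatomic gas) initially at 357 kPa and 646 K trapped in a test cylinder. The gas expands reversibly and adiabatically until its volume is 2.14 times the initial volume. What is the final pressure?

V₁ = nRT₁/P₁ = 5.96×8.314×646/357 = 89.7 L.
Adiabatic: TV^(γ−1) = const ⇒ T₂ = 646×(0.467)^0.400 = 477 K; PV^γ = const ⇒ P₂ = 123 kPa.

123 kPa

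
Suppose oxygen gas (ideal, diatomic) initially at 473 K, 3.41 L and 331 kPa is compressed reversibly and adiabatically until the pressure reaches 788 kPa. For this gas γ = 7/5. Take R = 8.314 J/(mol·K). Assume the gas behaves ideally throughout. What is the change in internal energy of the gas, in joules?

794 J

n = P₁V₁/(RT₁) = 331×3.41/(8.314×473) = 0.287 mol.
Adiabatic: T₂/T₁ = (P₂/P₁)^((γ−1)/γ) ⇒ T₂ = 473×(2.38)^0.286 = 606 K; V₂ = 1.84 L.
For an ideal gas ΔU = nCvΔT with Cv = (5/2)R = 20.8 J/(mol·K).
ΔU = 0.287×20.8×(606−473) = 794 J.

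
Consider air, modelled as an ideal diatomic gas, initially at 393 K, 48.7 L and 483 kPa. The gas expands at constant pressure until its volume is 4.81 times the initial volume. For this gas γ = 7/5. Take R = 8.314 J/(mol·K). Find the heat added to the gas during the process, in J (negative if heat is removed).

n = P₁V₁/(RT₁) = 483×48.7/(8.314×393) = 7.20 mol.
Isobaric: P stays 483 kPa; V/T = const ⇒ T₂ = 1890 K, V₂ = 234 L.
W = PΔV = 483×(234−48.7) kPa·L = 89600 J.
ΔU = nCvΔT = 7.20×20.8×(1890−393) = 224000 J.
Q = ΔU + W = nCpΔT = 314000 J.

314000 J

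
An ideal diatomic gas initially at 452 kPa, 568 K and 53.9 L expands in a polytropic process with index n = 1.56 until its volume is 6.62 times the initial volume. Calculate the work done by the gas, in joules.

28400 J

n = P₁V₁/(RT₁) = 452×53.9/(8.314×568) = 5.16 mol.
Polytropic n=1.56: T₂ = T₁(V₁/V₂)^(n−1) = 568×(0.151)^0.56 = 197 K; P₂ = P₁(V₁/V₂)^n = 23.7 kPa.
W = (P₁V₁−P₂V₂)/(n−1) = (452×53.9−23.7×357)/0.56 = 28400 J.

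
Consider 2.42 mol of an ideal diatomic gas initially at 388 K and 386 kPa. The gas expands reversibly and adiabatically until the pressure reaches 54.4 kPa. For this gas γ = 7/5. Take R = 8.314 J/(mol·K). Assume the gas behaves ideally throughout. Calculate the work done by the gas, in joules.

8370 J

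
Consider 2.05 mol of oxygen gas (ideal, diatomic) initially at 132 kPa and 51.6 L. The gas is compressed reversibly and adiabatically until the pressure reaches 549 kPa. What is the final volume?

T₁ = P₁V₁/(nR) = 132×51.6/(2.05×8.314) = 400 K.
Adiabatic: T₂/T₁ = (P₂/P₁)^((γ−1)/γ) ⇒ T₂ = 400×(4.16)^0.286 = 601 K; V₂ = 18.6 L.

18.6 L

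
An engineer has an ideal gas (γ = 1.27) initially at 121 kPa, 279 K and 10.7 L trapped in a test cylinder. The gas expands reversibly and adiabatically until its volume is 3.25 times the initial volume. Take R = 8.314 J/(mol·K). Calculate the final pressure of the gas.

Adiabatic: TV^(γ−1) = const ⇒ T₂ = 279×(0.308)^0.270 = 203 K; PV^γ = const ⇒ P₂ = 27.1 kPa.

27.1 kPa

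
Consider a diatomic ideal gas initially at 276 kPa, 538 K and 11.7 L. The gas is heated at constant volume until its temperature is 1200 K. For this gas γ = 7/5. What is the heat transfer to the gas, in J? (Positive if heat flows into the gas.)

n = P₁V₁/(RT₁) = 276×11.7/(8.314×538) = 0.722 mol.
Isochoric: V stays 11.7 L; P/T = const ⇒ T₂ = 1200 K, P₂ = 616 kPa.
W = 0 (no volume change).
ΔU = nCvΔT = 0.722×20.8×(1200−538) = 9930 J.
Q = ΔU = 9930 J.

9930 J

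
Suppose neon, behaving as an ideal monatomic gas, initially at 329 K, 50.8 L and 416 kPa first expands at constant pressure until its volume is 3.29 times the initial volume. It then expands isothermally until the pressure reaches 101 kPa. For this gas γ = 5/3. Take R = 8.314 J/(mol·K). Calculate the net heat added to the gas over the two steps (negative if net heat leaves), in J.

n = P₁V₁/(RT₁) = 416×50.8/(8.314×329) = 7.73 mol.
Step 1 — Isobaric: P stays 416 kPa; V/T = const ⇒ T₂ = 1080 K, V₂ = 167 L.
W = PΔV = 416×(167−50.8) kPa·L = 48400 J.
ΔU = nCvΔT = 7.73×12.5×(1080−329) = 72600 J.
Q = ΔU + W = nCpΔT = 121000 J.
State after step 1: P = 416 kPa, V = 167 L, T = 1080 K.
Step 2 — Isothermal: T stays 1080 K; PV = const ⇒ V₂ = 688 L, P₂ = 101 kPa.
ΔU = 0 (ideal gas, T constant).
W = nRT ln(V₂/V₁) = 7.73×8.314×1080×ln(4.12) = 98400 J.
Q = ΔU + W = 98400 J.
Net over both steps: W = 147000 J, Q = 219000 J, ΔU = 72600 J.

219000 J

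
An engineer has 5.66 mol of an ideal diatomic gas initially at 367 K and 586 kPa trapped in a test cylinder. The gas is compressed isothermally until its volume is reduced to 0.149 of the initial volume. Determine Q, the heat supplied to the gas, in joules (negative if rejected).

-32900 J

V₁ = nRT₁/P₁ = 5.66×8.314×367/586 = 29.5 L.
Isothermal: T stays 367 K; PV = const ⇒ V₂ = 4.39 L, P₂ = 3930 kPa.
ΔU = 0 (ideal gas, T constant).
W = nRT ln(V₂/V₁) = 5.66×8.314×367×ln(0.149) = -32900 J.
Q = ΔU + W = -32900 J.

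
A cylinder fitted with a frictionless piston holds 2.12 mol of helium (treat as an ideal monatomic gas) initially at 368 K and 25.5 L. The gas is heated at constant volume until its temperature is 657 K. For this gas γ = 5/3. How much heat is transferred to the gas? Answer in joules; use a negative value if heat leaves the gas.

P₁ = nRT₁/V₁ = 2.12×8.314×368/25.5 = 254 kPa.
Isochoric: V stays 25.5 L; P/T = const ⇒ T₂ = 657 K, P₂ = 454 kPa.
W = 0 (no volume change).
ΔU = nCvΔT = 2.12×12.5×(657−368) = 7640 J.
Q = ΔU = 7640 J.

7640 J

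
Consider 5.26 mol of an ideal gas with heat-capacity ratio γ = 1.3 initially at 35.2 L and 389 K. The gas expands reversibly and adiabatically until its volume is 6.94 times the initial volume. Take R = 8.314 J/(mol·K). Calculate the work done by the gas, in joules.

P₁ = nRT₁/V₁ = 5.26×8.314×389/35.2 = 483 kPa.
Adiabatic: TV^(γ−1) = const ⇒ T₂ = 389×(0.144)^0.300 = 218 K; PV^γ = const ⇒ P₂ = 38.9 kPa.
ΔU = nCvΔT = 5.26×27.7×(218−389) = -25000 J.
Q = 0 for an adiabatic process, so W = −ΔU = 25000 J.

25000 J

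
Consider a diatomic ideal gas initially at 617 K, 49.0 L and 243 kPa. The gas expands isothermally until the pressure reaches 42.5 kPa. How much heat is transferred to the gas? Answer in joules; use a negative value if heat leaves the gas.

n = P₁V₁/(RT₁) = 243×49.0/(8.314×617) = 2.32 mol.
Isothermal: T stays 617 K; PV = const ⇒ V₂ = 280 L, P₂ = 42.5 kPa.
ΔU = 0 (ideal gas, T constant).
W = nRT ln(V₂/V₁) = 2.32×8.314×617×ln(5.72) = 20800 J.
Q = ΔU + W = 20800 J.

20800 J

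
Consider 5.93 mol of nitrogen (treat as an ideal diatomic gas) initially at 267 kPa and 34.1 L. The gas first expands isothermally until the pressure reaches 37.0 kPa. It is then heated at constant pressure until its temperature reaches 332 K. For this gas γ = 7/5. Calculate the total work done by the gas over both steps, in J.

25300 J

T₁ = P₁V₁/(nR) = 267×34.1/(5.93×8.314) = 185 K.
Step 1 — Isothermal: T stays 185 K; PV = const ⇒ V₂ = 246 L, P₂ = 37.0 kPa.
ΔU = 0 (ideal gas, T constant).
W = nRT ln(V₂/V₁) = 5.93×8.314×185×ln(7.22) = 18000 J.
Q = ΔU + W = 18000 J.
State after step 1: P = 37.0 kPa, V = 246 L, T = 185 K.
Step 2 — Isobaric: P stays 37.0 kPa; V/T = const ⇒ T₂ = 332 K, V₂ = 442 L.
W = PΔV = 37.0×(442−246) kPa·L = 7260 J.
ΔU = nCvΔT = 5.93×20.8×(332−185) = 18200 J.
Q = ΔU + W = nCpΔT = 25400 J.
Net over both steps: W = 25300 J, Q = 43400 J, ΔU = 18200 J.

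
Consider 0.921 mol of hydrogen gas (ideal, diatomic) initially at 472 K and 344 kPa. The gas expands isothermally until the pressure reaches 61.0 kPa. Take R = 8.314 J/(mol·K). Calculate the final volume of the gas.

V₁ = nRT₁/P₁ = 0.921×8.314×472/344 = 10.5 L.
Isothermal: T stays 472 K; PV = const ⇒ V₂ = 59.2 L, P₂ = 61.0 kPa.

59.2 L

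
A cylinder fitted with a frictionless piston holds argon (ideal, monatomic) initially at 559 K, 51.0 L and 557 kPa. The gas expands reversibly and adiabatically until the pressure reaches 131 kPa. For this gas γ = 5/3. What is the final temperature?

Adiabatic: T₂/T₁ = (P₂/P₁)^((γ−1)/γ) ⇒ T₂ = 559×(0.235)^0.400 = 313 K; V₂ = 122 L.

313 K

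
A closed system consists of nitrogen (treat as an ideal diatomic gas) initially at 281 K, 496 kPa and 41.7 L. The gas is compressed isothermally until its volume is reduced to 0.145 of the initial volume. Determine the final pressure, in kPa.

Isothermal: T stays 281 K; PV = const ⇒ V₂ = 6.05 L, P₂ = 3420 kPa.

3420 kPa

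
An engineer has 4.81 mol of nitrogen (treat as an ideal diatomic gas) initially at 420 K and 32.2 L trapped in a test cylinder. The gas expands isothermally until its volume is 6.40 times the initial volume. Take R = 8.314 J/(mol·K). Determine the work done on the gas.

P₁ = nRT₁/V₁ = 4.81×8.314×420/32.2 = 522 kPa.
Isothermal: T stays 420 K; PV = const ⇒ V₂ = 206 L, P₂ = 81.5 kPa.
W = nRT ln(V₂/V₁) = 4.81×8.314×420×ln(6.40) = 31200 J.
Work done on the gas = −W_by = -31200 J.

-31200 J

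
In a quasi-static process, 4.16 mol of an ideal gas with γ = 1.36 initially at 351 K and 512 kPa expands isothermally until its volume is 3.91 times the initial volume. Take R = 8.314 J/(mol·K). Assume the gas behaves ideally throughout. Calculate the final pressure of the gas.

V₁ = nRT₁/P₁ = 4.16×8.314×351/512 = 23.7 L.
Isothermal: T stays 351 K; PV = const ⇒ V₂ = 92.7 L, P₂ = 131 kPa.

131 kPa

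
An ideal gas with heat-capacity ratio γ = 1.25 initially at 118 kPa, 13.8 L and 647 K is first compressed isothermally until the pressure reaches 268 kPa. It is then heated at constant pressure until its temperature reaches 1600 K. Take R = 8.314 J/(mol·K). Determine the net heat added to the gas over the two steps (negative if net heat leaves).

n = P₁V₁/(RT₁) = 118×13.8/(8.314×647) = 0.303 mol.
Step 1 — Isothermal: T stays 647 K; PV = const ⇒ V₂ = 6.08 L, P₂ = 268 kPa.
ΔU = 0 (ideal gas, T constant).
W = nRT ln(V₂/V₁) = 0.303×8.314×647×ln(0.440) = -1340 J.
Q = ΔU + W = -1340 J.
State after step 1: P = 268 kPa, V = 6.08 L, T = 647 K.
Step 2 — Isobaric: P stays 268 kPa; V/T = const ⇒ T₂ = 1600 K, V₂ = 15.0 L.
W = PΔV = 268×(15.0−6.08) kPa·L = 2400 J.
ΔU = nCvΔT = 0.303×33.3×(1600−647) = 9590 J.
Q = ΔU + W = nCpΔT = 12000 J.
Net over both steps: W = 1060 J, Q = 10700 J, ΔU = 9590 J.

10700 J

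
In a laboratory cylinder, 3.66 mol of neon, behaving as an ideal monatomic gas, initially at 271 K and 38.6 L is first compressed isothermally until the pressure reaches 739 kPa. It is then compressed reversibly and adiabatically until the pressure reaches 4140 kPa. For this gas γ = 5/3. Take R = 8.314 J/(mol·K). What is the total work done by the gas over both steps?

P₁ = nRT₁/V₁ = 3.66×8.314×271/38.6 = 214 kPa.
Step 1 — Isothermal: T stays 271 K; PV = const ⇒ V₂ = 11.2 L, P₂ = 739 kPa.
ΔU = 0 (ideal gas, T constant).
W = nRT ln(V₂/V₁) = 3.66×8.314×271×ln(0.289) = -10200 J.
Q = ΔU + W = -10200 J.
State after step 1: P = 739 kPa, V = 11.2 L, T = 271 K.
Step 2 — Adiabatic: T₂/T₁ = (P₂/P₁)^((γ−1)/γ) ⇒ T₂ = 271×(5.60)^0.400 = 540 K; V₂ = 3.97 L.
ΔU = nCvΔT = 3.66×12.5×(540−271) = 12300 J.
Q = 0 for an adiabatic process, so W = −ΔU = -12300 J.
Net over both steps: W = -22500 J, Q = -10200 J, ΔU = 12300 J.

-22500 J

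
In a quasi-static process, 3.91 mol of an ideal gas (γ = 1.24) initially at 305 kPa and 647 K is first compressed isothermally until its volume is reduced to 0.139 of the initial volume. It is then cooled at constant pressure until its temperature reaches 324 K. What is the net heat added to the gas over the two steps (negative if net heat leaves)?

-95800 J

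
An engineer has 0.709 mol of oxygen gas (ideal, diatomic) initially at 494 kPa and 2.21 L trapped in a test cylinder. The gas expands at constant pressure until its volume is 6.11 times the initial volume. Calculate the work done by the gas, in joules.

T₁ = P₁V₁/(nR) = 494×2.21/(0.709×8.314) = 185 K.
Isobaric: P stays 494 kPa; V/T = const ⇒ T₂ = 1130 K, V₂ = 13.5 L.
W = PΔV = 494×(13.5−2.21) kPa·L = 5580 J.

5580 J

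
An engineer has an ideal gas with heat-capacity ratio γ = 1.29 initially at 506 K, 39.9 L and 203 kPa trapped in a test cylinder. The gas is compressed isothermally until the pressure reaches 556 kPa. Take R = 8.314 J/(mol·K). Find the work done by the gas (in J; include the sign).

-8160 J

n = P₁V₁/(RT₁) = 203×39.9/(8.314×506) = 1.93 mol.
Isothermal: T stays 506 K; PV = const ⇒ V₂ = 14.6 L, P₂ = 556 kPa.
W = nRT ln(V₂/V₁) = 1.93×8.314×506×ln(0.365) = -8160 J.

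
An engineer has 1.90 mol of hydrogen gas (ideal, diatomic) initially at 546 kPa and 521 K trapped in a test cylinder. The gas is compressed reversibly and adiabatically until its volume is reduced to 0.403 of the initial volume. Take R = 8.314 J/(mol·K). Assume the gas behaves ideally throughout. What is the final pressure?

V₁ = nRT₁/P₁ = 1.90×8.314×521/546 = 15.1 L.
Adiabatic: TV^(γ−1) = const ⇒ T₂ = 521×(2.48)^0.400 = 749 K; PV^γ = const ⇒ P₂ = 1950 kPa.

1950 kPa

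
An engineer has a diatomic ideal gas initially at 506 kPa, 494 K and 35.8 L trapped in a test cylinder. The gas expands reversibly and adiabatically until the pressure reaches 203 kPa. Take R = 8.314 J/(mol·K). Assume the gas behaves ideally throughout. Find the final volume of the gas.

Adiabatic: T₂/T₁ = (P₂/P₁)^((γ−1)/γ) ⇒ T₂ = 494×(0.401)^0.286 = 381 K; V₂ = 68.7 L.

68.7 L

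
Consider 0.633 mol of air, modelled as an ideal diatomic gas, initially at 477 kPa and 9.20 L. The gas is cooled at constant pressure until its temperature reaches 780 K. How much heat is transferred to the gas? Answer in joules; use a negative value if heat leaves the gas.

-992 J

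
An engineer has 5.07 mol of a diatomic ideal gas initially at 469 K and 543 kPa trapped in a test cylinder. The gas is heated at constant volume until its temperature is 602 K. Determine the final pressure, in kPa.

697 kPa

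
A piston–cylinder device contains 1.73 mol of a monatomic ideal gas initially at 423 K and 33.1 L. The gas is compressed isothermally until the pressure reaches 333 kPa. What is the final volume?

P₁ = nRT₁/V₁ = 1.73×8.314×423/33.1 = 184 kPa.
Isothermal: T stays 423 K; PV = const ⇒ V₂ = 18.3 L, P₂ = 333 kPa.

18.3 L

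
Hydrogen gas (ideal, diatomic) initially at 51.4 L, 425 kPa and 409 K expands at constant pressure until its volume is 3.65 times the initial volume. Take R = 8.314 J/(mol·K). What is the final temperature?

Isobaric: P stays 425 kPa; V/T = const ⇒ T₂ = 1490 K, V₂ = 188 L.

1490 K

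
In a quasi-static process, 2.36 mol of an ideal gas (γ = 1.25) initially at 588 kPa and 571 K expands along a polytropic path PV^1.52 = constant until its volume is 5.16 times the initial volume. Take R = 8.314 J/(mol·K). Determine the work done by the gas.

V₁ = nRT₁/P₁ = 2.36×8.314×571/588 = 19.1 L.
Polytropic n=1.52: T₂ = T₁(V₁/V₂)^(n−1) = 571×(0.194)^0.52 = 243 K; P₂ = P₁(V₁/V₂)^n = 48.5 kPa.
W = (P₁V₁−P₂V₂)/(n−1) = (588×19.1−48.5×98.3)/0.52 = 12400 J.

12400 J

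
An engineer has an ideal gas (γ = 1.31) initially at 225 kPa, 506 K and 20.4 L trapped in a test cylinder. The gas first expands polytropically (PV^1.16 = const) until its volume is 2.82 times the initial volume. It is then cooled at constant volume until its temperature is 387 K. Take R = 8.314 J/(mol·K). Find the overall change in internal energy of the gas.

n = P₁V₁/(RT₁) = 225×20.4/(8.314×506) = 1.09 mol.
Step 1 — Polytropic n=1.16: T₂ = T₁(V₁/V₂)^(n−1) = 506×(0.355)^0.16 = 429 K; P₂ = P₁(V₁/V₂)^n = 67.6 kPa.
W = (P₁V₁−P₂V₂)/(n−1) = (225×20.4−67.6×57.5)/0.16 = 4380 J.
ΔU = nCvΔT = 1.09×26.8×(429−506) = -2260 J.
Q = ΔU + W = 2120 J.
State after step 1: P = 67.6 kPa, V = 57.5 L, T = 429 K.
Step 2 — Isochoric: V stays 57.5 L; P/T = const ⇒ T₂ = 387 K, P₂ = 61.0 kPa.
W = 0 (no volume change).
ΔU = nCvΔT = 1.09×26.8×(387−429) = -1220 J.
Q = ΔU = -1220 J.
Net over both steps: W = 4380 J, Q = 903 J, ΔU = -3480 J.

-3480 J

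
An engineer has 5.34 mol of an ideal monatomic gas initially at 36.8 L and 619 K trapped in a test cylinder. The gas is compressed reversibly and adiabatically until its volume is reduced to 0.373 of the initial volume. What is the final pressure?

3860 kPa

P₁ = nRT₁/V₁ = 5.34×8.314×619/36.8 = 747 kPa.
Adiabatic: TV^(γ−1) = const ⇒ T₂ = 619×(2.68)^0.667 = 1190 K; PV^γ = const ⇒ P₂ = 3860 kPa.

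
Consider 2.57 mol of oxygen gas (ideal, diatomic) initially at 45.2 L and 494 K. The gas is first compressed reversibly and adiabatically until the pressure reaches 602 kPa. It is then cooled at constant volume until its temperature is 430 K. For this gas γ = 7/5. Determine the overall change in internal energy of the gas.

-3420 J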